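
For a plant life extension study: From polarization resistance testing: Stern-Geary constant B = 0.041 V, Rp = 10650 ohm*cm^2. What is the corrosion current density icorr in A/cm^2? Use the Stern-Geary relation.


Apply the Stern-Geary relation: icorr = B / Rp
icorr = 0.041 / 10650 = 3.85×10^-6 A/cm^2

3.85×10^-6 A/cm^2


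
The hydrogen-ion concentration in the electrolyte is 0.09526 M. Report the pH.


pH = −log10[H+]
pH = −log10(0.09526) = 1.02

1.02


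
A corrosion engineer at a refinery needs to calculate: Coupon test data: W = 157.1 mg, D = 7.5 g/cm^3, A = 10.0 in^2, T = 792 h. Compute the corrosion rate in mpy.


Apply the mpy weight-loss relation: CR = 534 * W / (D * A * T)
Numerator: 534 * 157.1 = 83891.4
Denominator: 7.5 * 10.0 * 792 = 59400.0
CR = 83891.4 / 59400.0 = 1.412 mpy

1.412 mpy


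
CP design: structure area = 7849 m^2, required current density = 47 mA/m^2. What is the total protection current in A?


I = area * current density, then convert mA → A (÷1000)
I = 7849 * 47 / 1000 = 368.9 A

368.9 A


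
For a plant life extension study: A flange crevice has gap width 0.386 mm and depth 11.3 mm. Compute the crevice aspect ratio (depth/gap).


Aspect ratio = depth / gap
Ratio = 11.3 / 0.386 = 29.3

29.3


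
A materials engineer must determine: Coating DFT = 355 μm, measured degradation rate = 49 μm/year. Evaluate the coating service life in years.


Service life = thickness / degradation rate
Life = 355 / 49 = 7.2 years

7.2 years


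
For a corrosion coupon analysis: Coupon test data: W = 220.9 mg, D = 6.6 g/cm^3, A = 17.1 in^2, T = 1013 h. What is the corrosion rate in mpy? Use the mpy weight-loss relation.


Apply the mpy weight-loss relation: CR = 534 * W / (D * A * T)
Numerator: 534 * 220.9 = 117960.6
Denominator: 6.6 * 17.1 * 1013 = 114327.18
CR = 117960.6 / 114327.18 = 1.03178 mpy

1.03178 mpy


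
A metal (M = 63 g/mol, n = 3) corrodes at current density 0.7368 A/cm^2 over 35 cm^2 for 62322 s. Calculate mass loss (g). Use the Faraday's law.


Apply Faraday's law: m = i*A*t*M / (n*F)
Total charge passed Q = i*A*t = 0.7368*35*62322 = 1607159.736 C
m = Q*M/(n*F) = 1607159.736*63/(3*96485) = 349.799 g

349.799 g


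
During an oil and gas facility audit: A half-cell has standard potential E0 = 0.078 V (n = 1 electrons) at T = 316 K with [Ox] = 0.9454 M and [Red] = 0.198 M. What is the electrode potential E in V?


Apply the Nernst equation: E = E0 + (RT/nF)*ln([Ox]/[Red])
Step 1: RT/nF = 8.314*316/(1*96485) = 0.02722935 V
Step 2: [Ox]/[Red] = 0.9454/0.198 = 4.774747
Step 3: ln(4.774747) = 1.563341
Step 4: correction = 0.02722935 * 1.563341 = 0.0426 V
E = 0.078 + 0.0426 = 0.1206 V

0.1206 V


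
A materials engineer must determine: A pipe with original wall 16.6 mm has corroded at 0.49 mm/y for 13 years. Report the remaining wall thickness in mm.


Remaining wall = original − CR × time
t = 16.6 − 0.49*13 = 16.6 − 6.37 = 10.23 mm

10.23 mm


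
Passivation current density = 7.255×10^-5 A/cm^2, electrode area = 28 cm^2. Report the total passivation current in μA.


I = i_pass * A, then convert A → μA (×10^6)
I = 7.255×10^-5 * 28 * 10^6 = 2031.4 μA

2031.4 μA


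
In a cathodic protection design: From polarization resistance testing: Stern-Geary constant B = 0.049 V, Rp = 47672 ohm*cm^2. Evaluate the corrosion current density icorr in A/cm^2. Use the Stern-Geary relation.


Apply the Stern-Geary relation: icorr = B / Rp
icorr = 0.049 / 47672 = 1.028×10^-6 A/cm^2

1.028×10^-6 A/cm^2


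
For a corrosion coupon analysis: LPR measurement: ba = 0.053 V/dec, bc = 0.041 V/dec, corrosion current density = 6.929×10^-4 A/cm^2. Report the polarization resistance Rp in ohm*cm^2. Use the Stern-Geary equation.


Apply the Stern-Geary equation: Rp = ba*bc / (2.303*icorr*(ba+bc))
ba*bc = 0.053*0.041 = 0.002173
ba+bc = 0.094; 2.303*icorr*(ba+bc) = 2.303*6.929×10^-4*0.094 = 1.5000038×10^-4
Rp = 0.002173 / 1.5000038×10^-4 = 14.49 ohm*cm^2

14.49 ohm*cm^2


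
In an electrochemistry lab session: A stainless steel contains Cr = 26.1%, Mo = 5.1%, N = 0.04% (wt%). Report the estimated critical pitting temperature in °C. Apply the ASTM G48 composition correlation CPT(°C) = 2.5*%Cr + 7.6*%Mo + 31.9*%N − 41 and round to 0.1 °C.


Apply the ASTM G48 empirical CPT estimate: CPT(°C) = 2.5*%Cr + 7.6*%Mo + 31.9*%N − 41
2.5*26.1 = 65.25; 7.6*5.1 = 38.76; 31.9*0.04 = 1.276
CPT = 65.25 + 38.76 + 1.276 − 41 = 64.286 °C
Rounded to 0.1 °C: CPT ≈ 64.3 °C

64.3 °C


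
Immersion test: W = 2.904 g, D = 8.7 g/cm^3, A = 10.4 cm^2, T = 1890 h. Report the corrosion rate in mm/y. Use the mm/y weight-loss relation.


Apply the mm/y weight-loss relation: CR = 87600 * W / (D * A * T)
Numerator: 87600 * 2.904 = 254390.4
Denominator: 8.7 * 10.4 * 1890 = 171007.2
CR = 254390.4 / 171007.2 = 1.4876 mm/y

1.4876 mm/y


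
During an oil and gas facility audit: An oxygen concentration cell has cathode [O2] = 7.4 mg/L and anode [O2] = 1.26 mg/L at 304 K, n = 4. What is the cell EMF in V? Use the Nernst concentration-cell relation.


Apply the Nernst concentration-cell relation: E = (RT/nF)*ln(C_cathode/C_anode)
RT/nF = 8.314*304/(4*96485) = 0.00654883 V
ln(7.4/1.26) = 1.77037
E = 0.00654883 * 1.77037 = 0.01159 V

0.01159 V


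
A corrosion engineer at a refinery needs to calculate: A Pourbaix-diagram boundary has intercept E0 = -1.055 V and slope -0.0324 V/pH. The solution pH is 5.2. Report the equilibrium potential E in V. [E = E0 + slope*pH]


Apply the Pourbaix line equation: E = E0 + slope*pH
E = -1.055 + (-0.0324)*5.2 = -1.055 + (-0.16848) = -1.22348 V
Rounded to 3 decimal places: E = -1.223 V

-1.223 V


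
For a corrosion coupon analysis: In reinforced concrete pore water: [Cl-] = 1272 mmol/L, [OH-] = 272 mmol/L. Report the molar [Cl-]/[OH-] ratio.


Threshold parameter = [Cl-] / [OH-] (molar basis; both in mmol/L, so units cancel)
Ratio = 1272 / 272 = 4.68

4.68


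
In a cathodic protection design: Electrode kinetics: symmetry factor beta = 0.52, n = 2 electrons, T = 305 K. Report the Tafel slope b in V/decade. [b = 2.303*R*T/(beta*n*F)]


Apply the Tafel slope relation: b = 2.303*R*T/(beta*n*F)
Numerator: 2.303 * 8.314 * 305 = 5839.88
Denominator: 0.52 * 2 * 96485 = 100344.4
b = 5839.88 / 100344.4 = 0.058 V/decade

0.058 V/decade


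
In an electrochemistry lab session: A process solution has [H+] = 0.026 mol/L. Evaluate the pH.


pH = −log10[H+]
pH = −log10(0.026) = 1.59

1.59


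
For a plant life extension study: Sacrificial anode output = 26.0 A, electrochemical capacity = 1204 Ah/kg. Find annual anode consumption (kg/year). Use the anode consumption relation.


Annual consumption = current * hours per year / capacity
Rate = 26.0 * 8760 / 1204 = 189.2 kg/year

189.2 kg/year


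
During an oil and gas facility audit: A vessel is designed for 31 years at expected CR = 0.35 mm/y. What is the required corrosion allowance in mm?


Corrosion allowance = CR × design life
CA = 0.35 * 31 = 10.85 mm

10.85 mm


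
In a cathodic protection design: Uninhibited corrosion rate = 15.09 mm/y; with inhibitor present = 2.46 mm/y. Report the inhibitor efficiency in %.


Apply the inhibitor-efficiency definition: IE = (CR_blank − CR_inh)/CR_blank × 100
IE = (15.09 − 2.46) / 15.09 × 100
IE = 12.63 / 15.09 × 100 = 83.7 %

83.7 %


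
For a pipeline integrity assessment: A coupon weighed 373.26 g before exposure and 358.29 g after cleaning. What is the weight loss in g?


Weight loss = initial − final
WL = 373.26 − 358.29 = 14.97 g

14.97 g


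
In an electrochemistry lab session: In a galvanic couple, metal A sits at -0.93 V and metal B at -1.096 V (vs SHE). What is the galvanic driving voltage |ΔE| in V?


Driving voltage is the absolute potential difference.
|ΔE| = |-0.93 − (-1.096)| = 0.166 V

0.166 V


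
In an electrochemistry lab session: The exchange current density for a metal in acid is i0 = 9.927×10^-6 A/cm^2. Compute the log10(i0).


i0 = 9.927×10^-6 A/cm^2
log10(i0) = -5.003

-5.003


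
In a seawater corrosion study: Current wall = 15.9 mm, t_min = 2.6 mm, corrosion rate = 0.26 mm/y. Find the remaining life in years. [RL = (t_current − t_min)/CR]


Apply the remaining-life relation: RL = (t_current − t_min) / CR
RL = (15.9 − 2.6) / 0.26 = 13.3 / 0.26 = 51.2 years

51.2 years


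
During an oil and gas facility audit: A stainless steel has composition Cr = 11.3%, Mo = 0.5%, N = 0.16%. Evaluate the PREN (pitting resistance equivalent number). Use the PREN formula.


Apply the PREN formula: PREN = Cr + 3.3*Mo + 16*N
PREN = 11.3 + 3.3*0.5 + 16*0.16
PREN = 11.3 + 1.65 + 2.56 = 15.51

15.51


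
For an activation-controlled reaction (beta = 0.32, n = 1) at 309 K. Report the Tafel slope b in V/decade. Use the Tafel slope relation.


Apply the Tafel slope relation: b = 2.303*R*T/(beta*n*F)
Numerator: 2.303 * 8.314 * 309 = 5916.47
Denominator: 0.32 * 1 * 96485 = 30875.2
b = 5916.47 / 30875.2 = 0.1916 V/decade

0.1916 V/decade


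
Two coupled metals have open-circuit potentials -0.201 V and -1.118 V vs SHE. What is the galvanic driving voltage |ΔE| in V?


Driving voltage is the absolute potential difference.
|ΔE| = |-0.201 − (-1.118)| = 0.917 V

0.917 V


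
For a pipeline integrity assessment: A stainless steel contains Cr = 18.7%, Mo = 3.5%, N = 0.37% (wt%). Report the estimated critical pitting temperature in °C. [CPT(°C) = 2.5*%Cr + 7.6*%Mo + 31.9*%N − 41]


Apply the ASTM G48 empirical CPT estimate: CPT(°C) = 2.5*%Cr + 7.6*%Mo + 31.9*%N − 41
2.5*18.7 = 46.75; 7.6*3.5 = 26.6; 31.9*0.37 = 11.803
CPT = 46.75 + 26.6 + 11.803 − 41 = 44.153 °C
Rounded to 0.1 °C: CPT ≈ 44.2 °C

44.2 °C


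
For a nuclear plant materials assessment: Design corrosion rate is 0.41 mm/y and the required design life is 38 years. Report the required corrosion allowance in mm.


Corrosion allowance = CR × design life
CA = 0.41 * 38 = 15.58 mm

15.58 mm


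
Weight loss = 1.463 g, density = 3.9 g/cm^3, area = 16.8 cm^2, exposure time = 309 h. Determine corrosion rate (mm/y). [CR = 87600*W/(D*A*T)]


Apply the mm/y weight-loss relation: CR = 87600 * W / (D * A * T)
Numerator: 87600 * 1.463 = 128158.8
Denominator: 3.9 * 16.8 * 309 = 20245.68
CR = 128158.8 / 20245.68 = 6.3302 mm/y

6.3302 mm/y


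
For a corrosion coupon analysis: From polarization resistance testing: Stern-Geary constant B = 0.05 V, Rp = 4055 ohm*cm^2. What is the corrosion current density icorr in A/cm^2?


Apply the Stern-Geary relation: icorr = B / Rp
icorr = 0.05 / 4055 = 1.233×10^-5 A/cm^2

1.233×10^-5 A/cm^2


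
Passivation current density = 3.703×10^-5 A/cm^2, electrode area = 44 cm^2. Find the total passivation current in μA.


I = i_pass * A, then convert A → μA (×10^6)
I = 3.703×10^-5 * 44 * 10^6 = 1629.32 μA

1629.32 μA


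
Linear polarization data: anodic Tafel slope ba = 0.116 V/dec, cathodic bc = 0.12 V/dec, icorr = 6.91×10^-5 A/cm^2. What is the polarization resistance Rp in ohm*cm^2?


Apply the Stern-Geary equation: Rp = ba*bc / (2.303*icorr*(ba+bc))
ba*bc = 0.116*0.12 = 0.01392
ba+bc = 0.236; 2.303*icorr*(ba+bc) = 2.303*6.91×10^-5*0.236 = 3.7556403×10^-5
Rp = 0.01392 / 3.7556403×10^-5 = 370.6 ohm*cm^2

370.6 ohm*cm^2


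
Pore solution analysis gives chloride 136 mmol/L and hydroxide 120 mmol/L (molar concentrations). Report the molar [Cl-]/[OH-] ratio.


Threshold parameter = [Cl-] / [OH-] (molar basis; both in mmol/L, so units cancel)
Ratio = 136 / 120 = 1.13

1.13


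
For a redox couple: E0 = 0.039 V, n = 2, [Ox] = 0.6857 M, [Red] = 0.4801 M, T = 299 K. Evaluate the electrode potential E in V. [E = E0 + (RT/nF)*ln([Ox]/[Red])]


Apply the Nernst equation: E = E0 + (RT/nF)*ln([Ox]/[Red])
Step 1: RT/nF = 8.314*299/(2*96485) = 0.01288224 V
Step 2: [Ox]/[Red] = 0.6857/0.4801 = 1.428244
Step 3: ln(1.428244) = 0.356446
Step 4: correction = 0.01288224 * 0.356446 = 0.005 V
E = 0.039 + 0.005 = 0.044 V

0.044 V


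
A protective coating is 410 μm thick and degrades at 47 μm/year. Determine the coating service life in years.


Service life = thickness / degradation rate
Life = 410 / 47 = 8.7 years

8.7 years


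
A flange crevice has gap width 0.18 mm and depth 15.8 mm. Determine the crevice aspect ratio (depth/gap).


Aspect ratio = depth / gap
Ratio = 15.8 / 0.18 = 87.8

87.8


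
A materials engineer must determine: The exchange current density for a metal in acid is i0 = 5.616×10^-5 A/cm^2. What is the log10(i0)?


i0 = 5.616×10^-5 A/cm^2
log10(i0) = -4.251

-4.251


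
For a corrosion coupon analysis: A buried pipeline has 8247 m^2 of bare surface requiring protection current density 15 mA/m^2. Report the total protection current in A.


I = area * current density, then convert mA → A (÷1000)
I = 8247 * 15 / 1000 = 123.71 A

123.71 A


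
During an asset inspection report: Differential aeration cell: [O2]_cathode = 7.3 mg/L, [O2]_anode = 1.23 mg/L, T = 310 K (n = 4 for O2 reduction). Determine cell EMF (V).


Apply the Nernst concentration-cell relation: E = (RT/nF)*ln(C_cathode/C_anode)
RT/nF = 8.314*310/(4*96485) = 0.00667808 V
ln(7.3/1.23) = 1.78086
E = 0.00667808 * 1.78086 = 0.01189 V

0.01189 V


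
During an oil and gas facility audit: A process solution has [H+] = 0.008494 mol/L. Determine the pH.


pH = −log10[H+]
pH = −log10(0.008494) = 2.07

2.07


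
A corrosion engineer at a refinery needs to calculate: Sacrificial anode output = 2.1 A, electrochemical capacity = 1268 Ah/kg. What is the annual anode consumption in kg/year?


Annual consumption = current * hours per year / capacity
Rate = 2.1 * 8760 / 1268 = 14.5 kg/year

14.5 kg/year


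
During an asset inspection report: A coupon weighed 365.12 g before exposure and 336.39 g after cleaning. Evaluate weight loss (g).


Weight loss = initial − final
WL = 365.12 − 336.39 = 28.73 g

28.73 g


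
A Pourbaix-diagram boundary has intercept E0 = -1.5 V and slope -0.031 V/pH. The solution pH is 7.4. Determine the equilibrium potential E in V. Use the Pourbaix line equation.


Apply the Pourbaix line equation: E = E0 + slope*pH
E = -1.5 + (-0.031)*7.4 = -1.5 + (-0.2294) = -1.7294 V
Rounded to 3 decimal places: E = -1.729 V

-1.729 V


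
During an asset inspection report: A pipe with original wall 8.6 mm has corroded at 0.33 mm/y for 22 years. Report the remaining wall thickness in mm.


Remaining wall = original − CR × time
t = 8.6 − 0.33*22 = 8.6 − 7.26 = 1.34 mm

1.34 mm


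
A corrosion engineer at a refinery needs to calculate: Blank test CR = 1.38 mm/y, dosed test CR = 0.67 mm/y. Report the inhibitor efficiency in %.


Apply the inhibitor-efficiency definition: IE = (CR_blank − CR_inh)/CR_blank × 100
IE = (1.38 − 0.67) / 1.38 × 100
IE = 0.71 / 1.38 × 100 = 51.4 %

51.4 %


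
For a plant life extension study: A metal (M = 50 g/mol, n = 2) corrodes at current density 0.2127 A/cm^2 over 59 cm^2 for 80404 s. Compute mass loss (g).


Apply Faraday's law: m = i*A*t*M / (n*F)
Total charge passed Q = i*A*t = 0.2127*59*80404 = 1009013.9172 C
m = Q*M/(n*F) = 1009013.9172*50/(2*96485) = 261.443 g

261.443 g


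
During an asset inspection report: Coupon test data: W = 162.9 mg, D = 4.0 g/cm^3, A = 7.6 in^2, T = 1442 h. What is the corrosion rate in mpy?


Apply the mpy weight-loss relation: CR = 534 * W / (D * A * T)
Numerator: 534 * 162.9 = 86988.6
Denominator: 4.0 * 7.6 * 1442 = 43836.8
CR = 86988.6 / 43836.8 = 1.9844 mpy

1.9844 mpy


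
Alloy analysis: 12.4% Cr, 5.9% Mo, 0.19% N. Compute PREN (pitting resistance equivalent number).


Apply the PREN formula: PREN = Cr + 3.3*Mo + 16*N
PREN = 12.4 + 3.3*5.9 + 16*0.19
PREN = 12.4 + 19.47 + 3.04 = 34.91

34.91


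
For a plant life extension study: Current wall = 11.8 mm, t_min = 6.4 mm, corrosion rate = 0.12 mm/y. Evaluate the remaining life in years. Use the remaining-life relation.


Apply the remaining-life relation: RL = (t_current − t_min) / CR
RL = (11.8 − 6.4) / 0.12 = 5.4 / 0.12 = 45.0 years

45.0 years


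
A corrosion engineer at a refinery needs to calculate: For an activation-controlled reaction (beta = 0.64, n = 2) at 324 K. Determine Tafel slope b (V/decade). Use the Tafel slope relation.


Apply the Tafel slope relation: b = 2.303*R*T/(beta*n*F)
Numerator: 2.303 * 8.314 * 324 = 6203.67
Denominator: 0.64 * 2 * 96485 = 123500.8
b = 6203.67 / 123500.8 = 0.0502 V/decade

0.0502 V/decade


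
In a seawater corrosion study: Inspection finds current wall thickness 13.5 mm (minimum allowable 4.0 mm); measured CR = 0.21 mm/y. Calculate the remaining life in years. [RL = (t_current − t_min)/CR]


Apply the remaining-life relation: RL = (t_current − t_min) / CR
RL = (13.5 − 4.0) / 0.21 = 9.5 / 0.21 = 45.2 years

45.2 years


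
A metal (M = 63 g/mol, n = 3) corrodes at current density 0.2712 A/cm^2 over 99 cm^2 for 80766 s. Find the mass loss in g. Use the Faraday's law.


Apply Faraday's law: m = i*A*t*M / (n*F)
Total charge passed Q = i*A*t = 0.2712*99*80766 = 2168470.1808 C
m = Q*M/(n*F) = 2168470.1808*63/(3*96485) = 471.968 g

471.968 g


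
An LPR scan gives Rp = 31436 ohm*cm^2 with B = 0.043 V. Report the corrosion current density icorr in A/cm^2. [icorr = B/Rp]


Apply the Stern-Geary relation: icorr = B / Rp
icorr = 0.043 / 31436 = 1.368×10^-6 A/cm^2

1.368×10^-6 A/cm^2


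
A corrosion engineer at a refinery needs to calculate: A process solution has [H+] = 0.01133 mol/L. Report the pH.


pH = −log10[H+]
pH = −log10(0.01133) = 1.95

1.95


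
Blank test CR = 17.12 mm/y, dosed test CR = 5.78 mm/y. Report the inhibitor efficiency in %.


Apply the inhibitor-efficiency definition: IE = (CR_blank − CR_inh)/CR_blank × 100
IE = (17.12 − 5.78) / 17.12 × 100
IE = 11.34 / 17.12 × 100 = 66.2 %

66.2 %


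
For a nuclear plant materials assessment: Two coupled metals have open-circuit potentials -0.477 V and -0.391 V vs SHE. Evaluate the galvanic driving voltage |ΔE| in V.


Driving voltage is the absolute potential difference.
|ΔE| = |-0.477 − (-0.391)| = 0.086 V

0.086 V


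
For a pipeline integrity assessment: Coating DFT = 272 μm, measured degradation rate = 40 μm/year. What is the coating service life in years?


Service life = thickness / degradation rate
Life = 272 / 40 = 6.8 years

6.8 years


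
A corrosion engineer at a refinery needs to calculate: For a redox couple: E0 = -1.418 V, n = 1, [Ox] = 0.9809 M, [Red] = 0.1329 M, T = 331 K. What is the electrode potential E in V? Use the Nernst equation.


Apply the Nernst equation: E = E0 + (RT/nF)*ln([Ox]/[Red])
Step 1: RT/nF = 8.314*331/(1*96485) = 0.02852188 V
Step 2: [Ox]/[Red] = 0.9809/0.1329 = 7.380737
Step 3: ln(7.380737) = 1.998873
Step 4: correction = 0.02852188 * 1.998873 = 0.057 V
E = -1.418 + 0.057 = -1.361 V

-1.361 V


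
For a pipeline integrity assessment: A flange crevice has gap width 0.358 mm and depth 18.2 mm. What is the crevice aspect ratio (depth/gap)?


Aspect ratio = depth / gap
Ratio = 18.2 / 0.358 = 50.8

50.8


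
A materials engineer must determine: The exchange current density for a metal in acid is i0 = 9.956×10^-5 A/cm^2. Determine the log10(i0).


i0 = 9.956×10^-5 A/cm^2
log10(i0) = -4.002

-4.002


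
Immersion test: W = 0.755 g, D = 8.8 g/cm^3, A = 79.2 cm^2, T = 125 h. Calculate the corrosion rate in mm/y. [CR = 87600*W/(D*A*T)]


Apply the mm/y weight-loss relation: CR = 87600 * W / (D * A * T)
Numerator: 87600 * 0.755 = 66138.0
Denominator: 8.8 * 79.2 * 125 = 87120.0
CR = 66138.0 / 87120.0 = 0.75916 mm/y

0.75916 mm/y


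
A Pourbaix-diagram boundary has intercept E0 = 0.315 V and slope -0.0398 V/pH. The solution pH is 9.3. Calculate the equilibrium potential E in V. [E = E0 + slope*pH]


Apply the Pourbaix line equation: E = E0 + slope*pH
E = 0.315 + (-0.0398)*9.3 = 0.315 + (-0.37014) = -0.05514 V
Rounded to 4 decimal places: E = -0.0551 V

-0.0551 V


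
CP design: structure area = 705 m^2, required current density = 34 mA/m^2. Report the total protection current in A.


I = area * current density, then convert mA → A (÷1000)
I = 705 * 34 / 1000 = 23.97 A

23.97 A


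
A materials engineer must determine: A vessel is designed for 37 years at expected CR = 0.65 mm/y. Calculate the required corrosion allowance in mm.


Corrosion allowance = CR × design life
CA = 0.65 * 37 = 24.05 mm

24.05 mm


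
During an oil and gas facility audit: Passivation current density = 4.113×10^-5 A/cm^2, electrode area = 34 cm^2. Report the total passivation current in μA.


I = i_pass * A, then convert A → μA (×10^6)
I = 4.113×10^-5 * 34 * 10^6 = 1398.42 μA

1398.42 μA


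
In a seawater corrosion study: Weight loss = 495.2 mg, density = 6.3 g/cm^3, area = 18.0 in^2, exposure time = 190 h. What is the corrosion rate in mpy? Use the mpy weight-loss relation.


Apply the mpy weight-loss relation: CR = 534 * W / (D * A * T)
Numerator: 534 * 495.2 = 264436.8
Denominator: 6.3 * 18.0 * 190 = 21546.0
CR = 264436.8 / 21546.0 = 12.2731 mpy

12.2731 mpy


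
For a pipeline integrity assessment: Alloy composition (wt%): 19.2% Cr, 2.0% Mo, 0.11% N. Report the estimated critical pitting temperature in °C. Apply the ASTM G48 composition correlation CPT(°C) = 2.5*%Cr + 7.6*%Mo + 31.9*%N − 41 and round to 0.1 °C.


Apply the ASTM G48 empirical CPT estimate: CPT(°C) = 2.5*%Cr + 7.6*%Mo + 31.9*%N − 41
2.5*19.2 = 48; 7.6*2.0 = 15.2; 31.9*0.11 = 3.509
CPT = 48 + 15.2 + 3.509 − 41 = 25.709 °C
Rounded to 0.1 °C: CPT ≈ 25.7 °C

25.7 °C


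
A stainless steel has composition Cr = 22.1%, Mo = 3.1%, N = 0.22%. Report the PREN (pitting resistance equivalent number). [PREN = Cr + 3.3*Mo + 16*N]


Apply the PREN formula: PREN = Cr + 3.3*Mo + 16*N
PREN = 22.1 + 3.3*3.1 + 16*0.22
PREN = 22.1 + 10.23 + 3.52 = 35.85

35.85


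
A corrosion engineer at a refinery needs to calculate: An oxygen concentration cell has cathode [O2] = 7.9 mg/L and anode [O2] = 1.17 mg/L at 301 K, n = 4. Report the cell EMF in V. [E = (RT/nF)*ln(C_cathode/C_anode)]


Apply the Nernst concentration-cell relation: E = (RT/nF)*ln(C_cathode/C_anode)
RT/nF = 8.314*301/(4*96485) = 0.0064842 V
ln(7.9/1.17) = 1.90986
E = 0.0064842 * 1.90986 = 0.01238 V

0.01238 V


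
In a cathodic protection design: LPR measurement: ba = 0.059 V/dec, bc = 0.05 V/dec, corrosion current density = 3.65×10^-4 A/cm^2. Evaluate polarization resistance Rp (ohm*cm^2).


Apply the Stern-Geary equation: Rp = ba*bc / (2.303*icorr*(ba+bc))
ba*bc = 0.059*0.05 = 0.00295
ba+bc = 0.109; 2.303*icorr*(ba+bc) = 2.303*3.65×10^-4*0.109 = 9.1624855×10^-5
Rp = 0.00295 / 9.1624855×10^-5 = 32.2 ohm*cm^2

32.2 ohm*cm^2


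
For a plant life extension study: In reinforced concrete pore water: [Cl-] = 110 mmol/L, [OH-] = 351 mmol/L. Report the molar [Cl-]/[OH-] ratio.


Threshold parameter = [Cl-] / [OH-] (molar basis; both in mmol/L, so units cancel)
Ratio = 110 / 351 = 0.31

0.31


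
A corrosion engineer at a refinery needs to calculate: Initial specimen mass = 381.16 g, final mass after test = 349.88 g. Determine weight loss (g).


Weight loss = initial − final
WL = 381.16 − 349.88 = 31.28 g

31.28 g


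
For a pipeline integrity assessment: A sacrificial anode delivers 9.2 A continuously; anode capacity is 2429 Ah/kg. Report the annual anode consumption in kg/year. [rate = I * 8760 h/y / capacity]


Annual consumption = current * hours per year / capacity
Rate = 9.2 * 8760 / 2429 = 33.2 kg/year

33.2 kg/year


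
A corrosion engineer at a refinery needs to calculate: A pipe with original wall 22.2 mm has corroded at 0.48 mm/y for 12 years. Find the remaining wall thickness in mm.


Remaining wall = original − CR × time
t = 22.2 − 0.48*12 = 22.2 − 5.76 = 16.44 mm

16.44 mm


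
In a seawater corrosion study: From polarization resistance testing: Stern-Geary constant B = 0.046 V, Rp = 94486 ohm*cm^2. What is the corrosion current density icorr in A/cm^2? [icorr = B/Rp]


Apply the Stern-Geary relation: icorr = B / Rp
icorr = 0.046 / 94486 = 4.868×10^-7 A/cm^2

4.868×10^-7 A/cm^2


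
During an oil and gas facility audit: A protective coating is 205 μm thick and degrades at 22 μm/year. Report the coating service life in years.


Service life = thickness / degradation rate
Life = 205 / 22 = 9.3 years

9.3 years


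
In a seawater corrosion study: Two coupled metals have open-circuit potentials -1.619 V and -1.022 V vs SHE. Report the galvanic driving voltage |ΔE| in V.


Driving voltage is the absolute potential difference.
|ΔE| = |-1.619 − (-1.022)| = 0.597 V

0.597 V


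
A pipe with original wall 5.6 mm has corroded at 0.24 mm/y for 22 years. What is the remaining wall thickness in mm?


Remaining wall = original − CR × time
t = 5.6 − 0.24*22 = 5.6 − 5.28 = 0.32 mm

0.32 mm


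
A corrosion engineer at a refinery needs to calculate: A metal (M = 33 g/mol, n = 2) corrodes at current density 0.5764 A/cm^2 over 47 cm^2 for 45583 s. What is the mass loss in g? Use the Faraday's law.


Apply Faraday's law: m = i*A*t*M / (n*F)
Total charge passed Q = i*A*t = 0.5764*47*45583 = 1234879.9364 C
m = Q*M/(n*F) = 1234879.9364*33/(2*96485) = 211.1781 g

211.1781 g


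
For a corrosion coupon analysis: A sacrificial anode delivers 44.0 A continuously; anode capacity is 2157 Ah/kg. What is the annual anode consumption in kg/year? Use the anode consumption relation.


Annual consumption = current * hours per year / capacity
Rate = 44.0 * 8760 / 2157 = 178.7 kg/year

178.7 kg/year


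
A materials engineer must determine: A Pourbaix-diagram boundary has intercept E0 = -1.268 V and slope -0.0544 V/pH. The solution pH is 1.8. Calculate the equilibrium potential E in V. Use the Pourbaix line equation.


Apply the Pourbaix line equation: E = E0 + slope*pH
E = -1.268 + (-0.0544)*1.8 = -1.268 + (-0.09792) = -1.36592 V
Rounded to 3 decimal places: E = -1.366 V

-1.366 V


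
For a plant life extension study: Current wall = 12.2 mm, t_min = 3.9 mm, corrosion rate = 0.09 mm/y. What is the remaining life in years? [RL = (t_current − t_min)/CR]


Apply the remaining-life relation: RL = (t_current − t_min) / CR
RL = (12.2 − 3.9) / 0.09 = 8.3 / 0.09 = 92.2 years

92.2 years


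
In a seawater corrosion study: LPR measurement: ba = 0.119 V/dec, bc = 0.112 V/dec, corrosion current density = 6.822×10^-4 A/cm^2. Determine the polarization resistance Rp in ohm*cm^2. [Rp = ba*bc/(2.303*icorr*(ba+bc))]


Apply the Stern-Geary equation: Rp = ba*bc / (2.303*icorr*(ba+bc))
ba*bc = 0.119*0.112 = 0.013328
ba+bc = 0.231; 2.303*icorr*(ba+bc) = 2.303*6.822×10^-4*0.231 = 3.6292562×10^-4
Rp = 0.013328 / 3.6292562×10^-4 = 36.72 ohm*cm^2

36.72 ohm*cm^2


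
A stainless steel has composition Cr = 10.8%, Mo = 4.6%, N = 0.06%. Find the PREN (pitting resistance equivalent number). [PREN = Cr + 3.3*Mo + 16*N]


Apply the PREN formula: PREN = Cr + 3.3*Mo + 16*N
PREN = 10.8 + 3.3*4.6 + 16*0.06
PREN = 10.8 + 15.18 + 0.96 = 26.94

26.94


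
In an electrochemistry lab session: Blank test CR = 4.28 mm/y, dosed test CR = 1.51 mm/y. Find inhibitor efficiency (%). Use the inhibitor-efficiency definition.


Apply the inhibitor-efficiency definition: IE = (CR_blank − CR_inh)/CR_blank × 100
IE = (4.28 − 1.51) / 4.28 × 100
IE = 2.77 / 4.28 × 100 = 64.7 %

64.7 %


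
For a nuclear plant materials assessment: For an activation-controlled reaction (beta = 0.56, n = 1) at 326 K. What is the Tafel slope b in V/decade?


Apply the Tafel slope relation: b = 2.303*R*T/(beta*n*F)
Numerator: 2.303 * 8.314 * 326 = 6241.97
Denominator: 0.56 * 1 * 96485 = 54031.6
b = 6241.97 / 54031.6 = 0.1155 V/decade

0.1155 V/decade


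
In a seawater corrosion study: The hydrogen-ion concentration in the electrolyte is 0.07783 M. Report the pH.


pH = −log10[H+]
pH = −log10(0.07783) = 1.11

1.11


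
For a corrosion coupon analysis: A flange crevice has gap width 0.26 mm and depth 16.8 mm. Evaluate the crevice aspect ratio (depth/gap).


Aspect ratio = depth / gap
Ratio = 16.8 / 0.26 = 64.6

64.6


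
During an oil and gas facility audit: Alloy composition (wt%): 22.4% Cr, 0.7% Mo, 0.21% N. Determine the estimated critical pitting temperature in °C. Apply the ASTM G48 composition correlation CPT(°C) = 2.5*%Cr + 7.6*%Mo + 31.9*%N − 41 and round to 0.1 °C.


Apply the ASTM G48 empirical CPT estimate: CPT(°C) = 2.5*%Cr + 7.6*%Mo + 31.9*%N − 41
2.5*22.4 = 56; 7.6*0.7 = 5.32; 31.9*0.21 = 6.699
CPT = 56 + 5.32 + 6.699 − 41 = 27.019 °C
Rounded to 0.1 °C: CPT ≈ 27.0 °C

27.0 °C


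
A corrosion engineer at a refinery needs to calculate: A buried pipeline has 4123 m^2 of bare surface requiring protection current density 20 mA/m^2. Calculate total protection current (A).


I = area * current density, then convert mA → A (÷1000)
I = 4123 * 20 / 1000 = 82.46 A

82.46 A


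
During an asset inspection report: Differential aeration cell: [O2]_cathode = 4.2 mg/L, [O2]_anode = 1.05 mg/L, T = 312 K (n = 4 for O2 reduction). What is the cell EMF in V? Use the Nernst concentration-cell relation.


Apply the Nernst concentration-cell relation: E = (RT/nF)*ln(C_cathode/C_anode)
RT/nF = 8.314*312/(4*96485) = 0.00672117 V
ln(4.2/1.05) = 1.38629
E = 0.00672117 * 1.38629 = 0.00932 V

0.00932 V


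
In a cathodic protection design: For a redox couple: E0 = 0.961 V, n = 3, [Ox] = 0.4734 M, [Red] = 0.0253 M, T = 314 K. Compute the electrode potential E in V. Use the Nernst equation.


Apply the Nernst equation: E = E0 + (RT/nF)*ln([Ox]/[Red])
Step 1: RT/nF = 8.314*314/(3*96485) = 0.009019 V
Step 2: [Ox]/[Red] = 0.4734/0.0253 = 18.711462
Step 3: ln(18.711462) = 2.929136
Step 4: correction = 0.009019 * 2.929136 = 0.0264 V
E = 0.961 + 0.0264 = 0.9874 V

0.9874 V


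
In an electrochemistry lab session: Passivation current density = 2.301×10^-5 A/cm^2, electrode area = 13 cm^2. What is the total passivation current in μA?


I = i_pass * A, then convert A → μA (×10^6)
I = 2.301×10^-5 * 13 * 10^6 = 299.13 μA

299.13 μA


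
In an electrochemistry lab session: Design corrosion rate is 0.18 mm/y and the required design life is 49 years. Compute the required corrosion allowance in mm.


Corrosion allowance = CR × design life
CA = 0.18 * 49 = 8.82 mm

8.82 mm


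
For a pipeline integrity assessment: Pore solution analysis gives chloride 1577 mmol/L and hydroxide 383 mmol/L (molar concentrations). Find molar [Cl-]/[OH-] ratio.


Threshold parameter = [Cl-] / [OH-] (molar basis; both in mmol/L, so units cancel)
Ratio = 1577 / 383 = 4.12

4.12


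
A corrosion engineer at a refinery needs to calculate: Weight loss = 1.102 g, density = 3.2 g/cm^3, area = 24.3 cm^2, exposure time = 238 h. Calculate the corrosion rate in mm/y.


Apply the mm/y weight-loss relation: CR = 87600 * W / (D * A * T)
Numerator: 87600 * 1.102 = 96535.2
Denominator: 3.2 * 24.3 * 238 = 18506.88
CR = 96535.2 / 18506.88 = 5.21618 mm/y

5.21618 mm/y


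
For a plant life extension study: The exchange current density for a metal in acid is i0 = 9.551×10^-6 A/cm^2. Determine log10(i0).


i0 = 9.551×10^-6 A/cm^2
log10(i0) = -5.02

-5.02


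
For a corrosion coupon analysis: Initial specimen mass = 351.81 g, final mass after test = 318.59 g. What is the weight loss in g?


Weight loss = initial − final
WL = 351.81 − 318.59 = 33.22 g

33.22 g


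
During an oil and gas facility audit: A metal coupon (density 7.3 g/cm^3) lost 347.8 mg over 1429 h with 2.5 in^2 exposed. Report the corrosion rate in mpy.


Apply the mpy weight-loss relation: CR = 534 * W / (D * A * T)
Numerator: 534 * 347.8 = 185725.2
Denominator: 7.3 * 2.5 * 1429 = 26079.25
CR = 185725.2 / 26079.25 = 7.12157 mpy

7.12157 mpy


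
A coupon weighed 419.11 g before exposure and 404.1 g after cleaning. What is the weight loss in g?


Weight loss = initial − final
WL = 419.11 − 404.1 = 15.01 g

15.01 g


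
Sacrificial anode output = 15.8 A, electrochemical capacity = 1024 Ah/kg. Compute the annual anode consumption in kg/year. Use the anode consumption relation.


Annual consumption = current * hours per year / capacity
Rate = 15.8 * 8760 / 1024 = 135.2 kg/year

135.2 kg/year


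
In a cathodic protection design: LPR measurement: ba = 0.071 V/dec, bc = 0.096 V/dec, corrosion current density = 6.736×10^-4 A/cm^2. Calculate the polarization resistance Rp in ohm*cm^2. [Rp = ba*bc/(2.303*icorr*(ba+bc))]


Apply the Stern-Geary equation: Rp = ba*bc / (2.303*icorr*(ba+bc))
ba*bc = 0.071*0.096 = 0.006816
ba+bc = 0.167; 2.303*icorr*(ba+bc) = 2.303*6.736×10^-4*0.167 = 2.5906723×10^-4
Rp = 0.006816 / 2.5906723×10^-4 = 26.31 ohm*cm^2

26.31 ohm*cm^2


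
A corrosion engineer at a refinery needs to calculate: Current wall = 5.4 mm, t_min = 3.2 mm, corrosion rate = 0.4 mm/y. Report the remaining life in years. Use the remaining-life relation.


Apply the remaining-life relation: RL = (t_current − t_min) / CR
RL = (5.4 − 3.2) / 0.4 = 2.2 / 0.4 = 5.5 years

5.5 years


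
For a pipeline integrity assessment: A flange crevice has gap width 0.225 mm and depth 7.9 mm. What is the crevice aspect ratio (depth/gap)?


Aspect ratio = depth / gap
Ratio = 7.9 / 0.225 = 35.1

35.1


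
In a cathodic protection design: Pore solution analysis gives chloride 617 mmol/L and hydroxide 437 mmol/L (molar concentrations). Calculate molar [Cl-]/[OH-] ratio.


Threshold parameter = [Cl-] / [OH-] (molar basis; both in mmol/L, so units cancel)
Ratio = 617 / 437 = 1.41

1.41


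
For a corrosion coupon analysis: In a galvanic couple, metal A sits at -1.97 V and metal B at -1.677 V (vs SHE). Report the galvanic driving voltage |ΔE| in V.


Driving voltage is the absolute potential difference.
|ΔE| = |-1.97 − (-1.677)| = 0.293 V

0.293 V


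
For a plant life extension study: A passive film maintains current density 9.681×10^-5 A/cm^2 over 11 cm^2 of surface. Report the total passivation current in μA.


I = i_pass * A, then convert A → μA (×10^6)
I = 9.681×10^-5 * 11 * 10^6 = 1064.91 μA

1064.91 μA


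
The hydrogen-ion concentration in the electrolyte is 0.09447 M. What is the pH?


pH = −log10[H+]
pH = −log10(0.09447) = 1.02

1.02


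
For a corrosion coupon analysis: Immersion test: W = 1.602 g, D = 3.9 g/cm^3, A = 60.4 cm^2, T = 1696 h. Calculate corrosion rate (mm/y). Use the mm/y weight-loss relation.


Apply the mm/y weight-loss relation: CR = 87600 * W / (D * A * T)
Numerator: 87600 * 1.602 = 140335.2
Denominator: 3.9 * 60.4 * 1696 = 399509.76
CR = 140335.2 / 399509.76 = 0.35127 mm/y

0.35127 mm/y


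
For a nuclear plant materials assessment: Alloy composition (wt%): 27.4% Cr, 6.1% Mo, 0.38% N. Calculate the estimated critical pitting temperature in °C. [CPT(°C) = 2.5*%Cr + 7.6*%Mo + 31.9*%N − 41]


Apply the ASTM G48 empirical CPT estimate: CPT(°C) = 2.5*%Cr + 7.6*%Mo + 31.9*%N − 41
2.5*27.4 = 68.5; 7.6*6.1 = 46.36; 31.9*0.38 = 12.122
CPT = 68.5 + 46.36 + 12.122 − 41 = 85.982 °C
Rounded to 0.1 °C: CPT ≈ 86.0 °C

86.0 °C


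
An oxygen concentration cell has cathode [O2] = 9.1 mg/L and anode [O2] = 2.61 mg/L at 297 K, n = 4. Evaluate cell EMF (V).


Apply the Nernst concentration-cell relation: E = (RT/nF)*ln(C_cathode/C_anode)
RT/nF = 8.314*297/(4*96485) = 0.00639804 V
ln(9.1/2.61) = 1.24892
E = 0.00639804 * 1.24892 = 0.00799 V

0.00799 V


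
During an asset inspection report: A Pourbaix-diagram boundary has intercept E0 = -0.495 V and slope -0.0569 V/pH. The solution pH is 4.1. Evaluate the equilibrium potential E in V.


Apply the Pourbaix line equation: E = E0 + slope*pH
E = -0.495 + (-0.0569)*4.1 = -0.495 + (-0.23329) = -0.72829 V
Rounded to 4 decimal places: E = -0.7283 V

-0.7283 V


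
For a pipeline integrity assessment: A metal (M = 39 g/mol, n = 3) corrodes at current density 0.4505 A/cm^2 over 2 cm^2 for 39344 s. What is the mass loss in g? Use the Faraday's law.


Apply Faraday's law: m = i*A*t*M / (n*F)
Total charge passed Q = i*A*t = 0.4505*2*39344 = 35448.944 C
m = Q*M/(n*F) = 35448.944*39/(3*96485) = 4.7762 g

4.7762 g


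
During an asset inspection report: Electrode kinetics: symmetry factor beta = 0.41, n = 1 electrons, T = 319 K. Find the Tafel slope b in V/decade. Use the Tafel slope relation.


Apply the Tafel slope relation: b = 2.303*R*T/(beta*n*F)
Numerator: 2.303 * 8.314 * 319 = 6107.94
Denominator: 0.41 * 1 * 96485 = 39558.85
b = 6107.94 / 39558.85 = 0.154 V/decade

0.154 V/decade


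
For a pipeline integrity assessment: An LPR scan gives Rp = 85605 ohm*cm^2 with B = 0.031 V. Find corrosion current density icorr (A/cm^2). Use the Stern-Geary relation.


Apply the Stern-Geary relation: icorr = B / Rp
icorr = 0.031 / 85605 = 3.621×10^-7 A/cm^2

3.621×10^-7 A/cm^2


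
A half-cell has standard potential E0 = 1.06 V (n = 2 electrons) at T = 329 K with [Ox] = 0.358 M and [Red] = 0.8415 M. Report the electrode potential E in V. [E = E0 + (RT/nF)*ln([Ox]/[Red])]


Apply the Nernst equation: E = E0 + (RT/nF)*ln([Ox]/[Red])
Step 1: RT/nF = 8.314*329/(2*96485) = 0.01417477 V
Step 2: [Ox]/[Red] = 0.358/0.8415 = 0.425431
Step 3: ln(0.425431) = -0.854653
Step 4: correction = 0.01417477 * -0.854653 = -0.0121 V
E = 1.06 + -0.0121 = 1.0479 V

1.0479 V


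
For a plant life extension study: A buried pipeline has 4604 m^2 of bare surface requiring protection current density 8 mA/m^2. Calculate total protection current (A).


I = area * current density, then convert mA → A (÷1000)
I = 4604 * 8 / 1000 = 36.83 A

36.83 A


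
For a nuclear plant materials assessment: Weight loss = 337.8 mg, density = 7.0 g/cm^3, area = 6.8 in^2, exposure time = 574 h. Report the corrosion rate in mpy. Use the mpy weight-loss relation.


Apply the mpy weight-loss relation: CR = 534 * W / (D * A * T)
Numerator: 534 * 337.8 = 180385.2
Denominator: 7.0 * 6.8 * 574 = 27322.4
CR = 180385.2 / 27322.4 = 6.6021 mpy

6.6021 mpy


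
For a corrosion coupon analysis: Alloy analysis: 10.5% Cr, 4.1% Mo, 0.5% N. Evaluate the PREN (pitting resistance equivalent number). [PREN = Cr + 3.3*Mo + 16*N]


Apply the PREN formula: PREN = Cr + 3.3*Mo + 16*N
PREN = 10.5 + 3.3*4.1 + 16*0.5
PREN = 10.5 + 13.53 + 8.0 = 32.03

32.03


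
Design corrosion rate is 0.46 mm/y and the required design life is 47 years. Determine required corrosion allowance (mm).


Corrosion allowance = CR × design life
CA = 0.46 * 47 = 21.62 mm

21.62 mm


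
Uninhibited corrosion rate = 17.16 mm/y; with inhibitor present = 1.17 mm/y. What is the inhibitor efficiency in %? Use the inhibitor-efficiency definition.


Apply the inhibitor-efficiency definition: IE = (CR_blank − CR_inh)/CR_blank × 100
IE = (17.16 − 1.17) / 17.16 × 100
IE = 15.99 / 17.16 × 100 = 93.2 %

93.2 %


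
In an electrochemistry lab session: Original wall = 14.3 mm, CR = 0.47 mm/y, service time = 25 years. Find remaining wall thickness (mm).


Remaining wall = original − CR × time
t = 14.3 − 0.47*25 = 14.3 − 11.75 = 2.55 mm

2.55 mm


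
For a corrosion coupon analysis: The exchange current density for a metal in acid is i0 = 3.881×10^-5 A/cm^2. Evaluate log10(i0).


i0 = 3.881×10^-5 A/cm^2
log10(i0) = -4.411

-4.411


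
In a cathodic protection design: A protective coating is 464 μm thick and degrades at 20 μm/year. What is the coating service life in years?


Service life = thickness / degradation rate
Life = 464 / 20 = 23.2 years

23.2 years


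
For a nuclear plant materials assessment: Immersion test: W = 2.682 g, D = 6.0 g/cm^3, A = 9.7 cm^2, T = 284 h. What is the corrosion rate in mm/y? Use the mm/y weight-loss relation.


Apply the mm/y weight-loss relation: CR = 87600 * W / (D * A * T)
Numerator: 87600 * 2.682 = 234943.2
Denominator: 6.0 * 9.7 * 284 = 16528.8
CR = 234943.2 / 16528.8 = 14.21417 mm/y

14.21417 mm/y
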